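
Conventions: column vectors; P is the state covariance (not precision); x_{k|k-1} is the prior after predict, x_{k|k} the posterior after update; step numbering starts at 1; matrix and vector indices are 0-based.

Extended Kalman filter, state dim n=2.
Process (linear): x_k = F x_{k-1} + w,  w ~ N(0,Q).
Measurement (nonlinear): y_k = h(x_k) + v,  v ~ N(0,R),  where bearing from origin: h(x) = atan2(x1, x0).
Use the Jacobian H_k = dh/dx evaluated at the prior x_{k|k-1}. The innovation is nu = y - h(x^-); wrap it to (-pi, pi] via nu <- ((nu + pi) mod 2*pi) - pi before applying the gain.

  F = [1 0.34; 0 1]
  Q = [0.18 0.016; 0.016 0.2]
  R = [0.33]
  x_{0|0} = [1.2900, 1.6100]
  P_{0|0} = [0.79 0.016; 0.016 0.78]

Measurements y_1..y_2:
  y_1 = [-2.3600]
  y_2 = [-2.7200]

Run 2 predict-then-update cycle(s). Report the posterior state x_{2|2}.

step 1: x^-=[1.8374, 1.6100]  P^-=[1.0710 0.2972; 0.2972 0.9800]  H_jac=[-0.2698 0.3079]  S=[0.4515]  K=[-0.4373; 0.4907]  nu=[-3.0795]  x^+=[3.1841, 0.0989]  P^+=[0.9847 0.3941; 0.3941 0.8713]
step 2: x^-=[3.2177, 0.0989]  P^-=[1.5334 0.7063; 0.7063 1.0713]  H_jac=[-0.0095 0.3105]  S=[0.4292]  K=[0.4768; 0.7592]  nu=[-2.7507]  x^+=[1.9061, -1.9896]  P^+=[1.4358 0.5509; 0.5509 0.8239]

x_post = [1.9061, -1.9896]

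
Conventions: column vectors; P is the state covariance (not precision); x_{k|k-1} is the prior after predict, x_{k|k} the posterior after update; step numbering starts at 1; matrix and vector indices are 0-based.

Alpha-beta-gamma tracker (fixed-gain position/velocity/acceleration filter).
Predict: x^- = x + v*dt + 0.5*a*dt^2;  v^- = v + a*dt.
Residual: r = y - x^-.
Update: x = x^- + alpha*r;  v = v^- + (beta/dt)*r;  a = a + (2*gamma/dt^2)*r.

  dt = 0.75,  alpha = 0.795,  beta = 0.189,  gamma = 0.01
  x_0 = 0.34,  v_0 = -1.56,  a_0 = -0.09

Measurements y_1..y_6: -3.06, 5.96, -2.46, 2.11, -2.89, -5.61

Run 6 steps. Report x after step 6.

x_post = -5.0617

step 1: x_pred=-0.8553  r=-2.2047  x^+=-2.6080  v^+=-2.1831  a^+=-0.1684
step 2: x_pred=-4.2927  r=10.2527  x^+=3.8582  v^+=0.2743  a^+=0.1962
step 3: x_pred=4.1191  r=-6.5791  x^+=-1.1113  v^+=-1.2365  a^+=-0.0378
step 4: x_pred=-2.0493  r=4.1593  x^+=1.2573  v^+=-0.2167  a^+=0.1101
step 5: x_pred=1.1258  r=-4.0158  x^+=-2.0668  v^+=-1.1461  a^+=-0.0327
step 6: x_pred=-2.9355  r=-2.6745  x^+=-5.0617  v^+=-1.8446  a^+=-0.1278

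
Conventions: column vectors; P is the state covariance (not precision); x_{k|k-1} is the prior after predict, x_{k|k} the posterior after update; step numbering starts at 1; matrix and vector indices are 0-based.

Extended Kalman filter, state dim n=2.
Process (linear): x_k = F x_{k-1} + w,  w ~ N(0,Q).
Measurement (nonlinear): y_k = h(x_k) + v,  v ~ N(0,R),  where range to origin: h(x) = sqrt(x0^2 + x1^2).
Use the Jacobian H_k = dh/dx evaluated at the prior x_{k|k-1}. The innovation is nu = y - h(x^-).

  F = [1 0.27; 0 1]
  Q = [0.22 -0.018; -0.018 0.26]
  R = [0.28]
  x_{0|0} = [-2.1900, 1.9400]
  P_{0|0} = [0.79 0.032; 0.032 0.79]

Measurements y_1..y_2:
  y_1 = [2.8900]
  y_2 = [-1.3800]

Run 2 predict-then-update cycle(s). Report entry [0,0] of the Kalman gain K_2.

step 1: x^-=[-1.6662, 1.9400]  P^-=[1.0849 0.2273; 0.2273 1.0500]  H_jac=[-0.6515 0.7586]  S=[1.1201]  K=[-0.4771; 0.5789]  nu=[0.3327]  x^+=[-1.8249, 2.1326]  P^+=[0.8299 0.5367; 0.5367 0.6746]
step 2: x^-=[-1.2491, 2.1326]  P^-=[1.3889 0.7008; 0.7008 0.9346]  H_jac=[-0.5054 0.8629]  S=[0.7194]  K=[-0.1352; 0.6287]  nu=[-3.8515]  x^+=[-0.7285, -0.2887]  P^+=[1.3757 0.7620; 0.7620 0.6503]

K[0,0] = -0.1352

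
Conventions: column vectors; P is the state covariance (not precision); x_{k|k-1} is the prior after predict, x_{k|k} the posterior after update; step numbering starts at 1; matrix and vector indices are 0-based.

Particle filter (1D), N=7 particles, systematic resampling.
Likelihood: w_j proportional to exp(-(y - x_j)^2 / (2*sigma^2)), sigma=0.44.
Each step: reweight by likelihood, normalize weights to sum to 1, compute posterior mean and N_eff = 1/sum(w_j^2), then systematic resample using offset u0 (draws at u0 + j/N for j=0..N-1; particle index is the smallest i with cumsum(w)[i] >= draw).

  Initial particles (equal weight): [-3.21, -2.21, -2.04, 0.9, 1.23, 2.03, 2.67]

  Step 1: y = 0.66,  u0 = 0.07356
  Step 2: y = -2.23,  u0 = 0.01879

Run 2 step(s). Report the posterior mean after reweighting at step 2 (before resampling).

post_mean = 0.9005

step 1: w=[0.0000, 0.0000, 0.0000, 0.6620, 0.3319, 0.0060, 0.0000]  mean=1.0164  Neff=1.8232  idx=[3, 3, 3, 3, 3, 4, 4]
step 2: w=[0.1997, 0.1997, 0.1997, 0.1997, 0.1997, 0.0007, 0.0007]  mean=0.9005  Neff=5.0145  idx=[0, 0, 1, 2, 2, 3, 4]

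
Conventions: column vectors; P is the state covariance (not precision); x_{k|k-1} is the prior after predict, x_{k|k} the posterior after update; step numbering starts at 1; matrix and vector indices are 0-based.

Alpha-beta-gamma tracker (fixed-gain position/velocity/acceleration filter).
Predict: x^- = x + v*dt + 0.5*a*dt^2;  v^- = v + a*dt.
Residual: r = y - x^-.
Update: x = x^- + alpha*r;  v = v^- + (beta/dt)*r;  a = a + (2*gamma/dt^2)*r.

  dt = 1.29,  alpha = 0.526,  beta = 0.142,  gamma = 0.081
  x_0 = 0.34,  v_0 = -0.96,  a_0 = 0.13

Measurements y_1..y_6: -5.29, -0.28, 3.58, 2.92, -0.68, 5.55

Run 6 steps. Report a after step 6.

a_post = 0.6722

step 1: x_pred=-0.7902  r=-4.4998  x^+=-3.1571  v^+=-1.2876  a^+=-0.3081
step 2: x_pred=-5.0745  r=4.7945  x^+=-2.5526  v^+=-1.1572  a^+=0.1587
step 3: x_pred=-3.9134  r=7.4934  x^+=0.0281  v^+=-0.1277  a^+=0.8882
step 4: x_pred=0.6024  r=2.3176  x^+=1.8215  v^+=1.2732  a^+=1.1138
step 5: x_pred=4.3906  r=-5.0706  x^+=1.7235  v^+=2.1518  a^+=0.6202
step 6: x_pred=5.0153  r=0.5347  x^+=5.2965  v^+=3.0107  a^+=0.6722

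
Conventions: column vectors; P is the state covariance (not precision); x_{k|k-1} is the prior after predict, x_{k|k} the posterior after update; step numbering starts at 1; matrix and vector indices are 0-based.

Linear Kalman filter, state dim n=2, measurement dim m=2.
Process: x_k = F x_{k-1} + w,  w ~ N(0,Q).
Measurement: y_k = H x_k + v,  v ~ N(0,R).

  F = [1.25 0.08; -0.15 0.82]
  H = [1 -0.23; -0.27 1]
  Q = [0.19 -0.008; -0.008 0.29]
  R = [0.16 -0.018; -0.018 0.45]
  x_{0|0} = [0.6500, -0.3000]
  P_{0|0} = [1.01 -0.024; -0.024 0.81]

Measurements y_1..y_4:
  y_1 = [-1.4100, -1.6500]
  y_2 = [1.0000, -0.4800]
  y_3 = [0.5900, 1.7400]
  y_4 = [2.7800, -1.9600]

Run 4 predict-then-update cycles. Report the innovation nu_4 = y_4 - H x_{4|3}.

innov = [2.1716, -2.1693]

step 1: x^-=[0.7885, -0.3435]  P^-=[1.7685 -0.1686; -0.1686 0.8633]  S=[2.0517 -0.8731; -0.8731 1.5332]  K=[0.9259 0.1059; 0.0967 0.6478]  nu=[-2.2775, -1.0936]  x^+=[-1.4361, -1.2723]  P^+=[0.1635 0.0751; 0.0751 0.3101]
step 2: x^-=[-1.8969, -0.8279]  P^-=[0.4625 0.0578; 0.0578 0.4837]  S=[0.6215 -0.1927; -0.1927 0.9362]  K=[0.7483 0.0824; 0.0738 0.5152]  nu=[2.7065, -0.1643]  x^+=[0.1149, -0.7129]  P^+=[0.1319 0.0592; 0.0592 0.2465]
step 3: x^-=[0.0866, -0.6018]  P^-=[0.4095 0.0434; 0.0434 0.4441]  S=[0.5730 -0.1846; -0.1846 0.9005]  K=[0.7208 0.0732; 0.0559 0.4916]  nu=[0.3649, 2.3652]  x^+=[0.5228, 0.5814]  P^+=[0.1264 0.0541; 0.0541 0.2348]
step 4: x^-=[0.7000, 0.3983]  P^-=[0.3999 0.0385; 0.0385 0.4374]  S=[0.5653 -0.1857; -0.1857 0.8958]  K=[0.7149 0.0706; 0.0501 0.4871]  nu=[2.1716, -2.1693]  x^+=[2.0993, -0.5495]  P^+=[0.1252 0.0527; 0.0527 0.2325]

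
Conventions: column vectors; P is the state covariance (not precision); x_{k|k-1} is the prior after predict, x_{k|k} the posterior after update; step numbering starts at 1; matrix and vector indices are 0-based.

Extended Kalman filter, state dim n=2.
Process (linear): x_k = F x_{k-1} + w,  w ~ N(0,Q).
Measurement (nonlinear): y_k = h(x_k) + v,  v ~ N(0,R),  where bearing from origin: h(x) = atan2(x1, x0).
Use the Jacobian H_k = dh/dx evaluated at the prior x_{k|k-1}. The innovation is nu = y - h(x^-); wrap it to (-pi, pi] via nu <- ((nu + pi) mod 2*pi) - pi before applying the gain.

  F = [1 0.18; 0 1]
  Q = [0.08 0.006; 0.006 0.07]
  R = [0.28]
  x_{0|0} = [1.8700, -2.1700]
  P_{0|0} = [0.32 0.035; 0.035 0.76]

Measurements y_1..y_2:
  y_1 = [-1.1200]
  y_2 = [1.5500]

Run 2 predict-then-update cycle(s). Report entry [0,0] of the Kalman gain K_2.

step 1: x^-=[1.4794, -2.1700]  P^-=[0.4372 0.1778; 0.1778 0.8300]  H_jac=[0.3146 0.2145]  S=[0.3855]  K=[0.4558; 0.6070]  nu=[-0.1476]  x^+=[1.4121, -2.2596]  P^+=[0.3571 0.0712; 0.0712 0.6880]
step 2: x^-=[1.0054, -2.2596]  P^-=[0.4851 0.2010; 0.2010 0.7580]  H_jac=[0.3694 0.1644]  S=[0.3911]  K=[0.5427; 0.5085]  nu=[2.7021]  x^+=[2.4718, -0.8857]  P^+=[0.3699 0.0931; 0.0931 0.6569]

K[0,0] = 0.5427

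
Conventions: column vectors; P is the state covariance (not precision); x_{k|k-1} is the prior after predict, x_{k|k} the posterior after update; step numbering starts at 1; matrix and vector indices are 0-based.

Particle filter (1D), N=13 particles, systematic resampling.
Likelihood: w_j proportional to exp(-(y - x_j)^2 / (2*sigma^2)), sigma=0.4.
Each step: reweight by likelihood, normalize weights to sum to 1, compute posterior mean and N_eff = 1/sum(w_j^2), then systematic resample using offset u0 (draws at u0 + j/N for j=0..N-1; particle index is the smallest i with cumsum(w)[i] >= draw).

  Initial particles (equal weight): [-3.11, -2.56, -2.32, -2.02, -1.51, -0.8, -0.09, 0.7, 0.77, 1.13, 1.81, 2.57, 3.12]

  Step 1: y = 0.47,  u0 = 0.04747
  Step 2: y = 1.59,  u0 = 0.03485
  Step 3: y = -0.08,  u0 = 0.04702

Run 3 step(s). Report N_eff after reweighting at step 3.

step 1: w=[0.0000, 0.0000, 0.0000, 0.0000, 0.0000, 0.0029, 0.1672, 0.3777, 0.3363, 0.1142, 0.0016, 0.0000, 0.0000]  mean=0.6380  Neff=3.3693  idx=[6, 6, 7, 7, 7, 7, 7, 8, 8, 8, 8, 9, 9]
step 2: w=[0.0001, 0.0001, 0.0433, 0.0433, 0.0433, 0.0433, 0.0433, 0.0630, 0.0630, 0.0630, 0.0630, 0.2657, 0.2657]  mean=0.9460  Neff=6.0075  idx=[2, 4, 6, 7, 8, 10, 11, 11, 11, 11, 12, 12, 12]
step 3: w=[0.1791, 0.1791, 0.1791, 0.1254, 0.1254, 0.1254, 0.0124, 0.0124, 0.0124, 0.0124, 0.0124, 0.0124, 0.0124]  mean=0.7635  Neff=6.9211  idx=[0, 0, 1, 1, 1, 2, 2, 3, 3, 4, 5, 5, 10]

N_eff = 6.9211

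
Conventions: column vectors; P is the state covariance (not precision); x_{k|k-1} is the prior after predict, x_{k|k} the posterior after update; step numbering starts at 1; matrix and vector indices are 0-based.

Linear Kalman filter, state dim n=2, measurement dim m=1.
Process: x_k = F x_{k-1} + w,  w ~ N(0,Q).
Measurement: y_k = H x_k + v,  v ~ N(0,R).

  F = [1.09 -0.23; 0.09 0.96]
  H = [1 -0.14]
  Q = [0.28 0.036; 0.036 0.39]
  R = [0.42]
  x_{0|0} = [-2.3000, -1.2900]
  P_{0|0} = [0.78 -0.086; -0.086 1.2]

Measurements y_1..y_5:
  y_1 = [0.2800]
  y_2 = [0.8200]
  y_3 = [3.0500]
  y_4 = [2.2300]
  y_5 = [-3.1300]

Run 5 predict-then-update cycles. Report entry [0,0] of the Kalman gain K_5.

step 1: x^-=[-2.2103, -1.4454]  P^-=[1.3133 -0.2407; -0.2407 1.4874]  S=[1.8299]  K=[0.7361; -0.2453]  nu=[2.2879]  x^+=[-0.5261, -2.0067]  P^+=[0.3217 0.0898; 0.0898 1.3773]
step 2: x^-=[-0.1119, -1.9737]  P^-=[0.6901 -0.1444; -0.1444 1.6774]  S=[1.1834]  K=[0.6002; -0.3205]  nu=[0.6556]  x^+=[0.2816, -2.1838]  P^+=[0.2637 0.0832; 0.0832 1.5558]
step 3: x^-=[0.8092, -2.0711]  P^-=[0.6339 -0.1963; -0.1963 1.8404]  S=[1.1450]  K=[0.5777; -0.3965]  nu=[1.9508]  x^+=[1.9362, -2.8446]  P^+=[0.2519 0.0659; 0.0659 1.6604]
step 4: x^-=[2.7647, -2.5566]  P^-=[0.6340 -0.2383; -0.2383 1.9337]  S=[1.1586]  K=[0.5760; -0.4393]  nu=[-0.8926]  x^+=[2.2505, -2.1644]  P^+=[0.2496 0.0549; 0.0549 1.7101]
step 5: x^-=[2.9509, -1.8753]  P^-=[0.6395 -0.2608; -0.2608 1.9775]  S=[1.1713]  K=[0.5772; -0.4590]  nu=[-6.3435]  x^+=[-0.7102, 1.0364]  P^+=[0.2493 0.0495; 0.0495 1.7307]

K[0,0] = 0.5772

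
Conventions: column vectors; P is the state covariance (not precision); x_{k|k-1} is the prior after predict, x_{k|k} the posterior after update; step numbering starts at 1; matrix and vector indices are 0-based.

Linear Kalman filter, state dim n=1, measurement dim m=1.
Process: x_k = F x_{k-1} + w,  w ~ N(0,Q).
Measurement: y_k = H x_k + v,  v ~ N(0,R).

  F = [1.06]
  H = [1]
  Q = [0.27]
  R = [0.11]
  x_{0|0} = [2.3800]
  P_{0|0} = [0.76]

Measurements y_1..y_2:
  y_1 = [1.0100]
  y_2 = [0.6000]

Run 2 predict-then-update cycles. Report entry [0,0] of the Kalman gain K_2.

K[0,0] = 0.7767

step 1: x^-=[2.5228]  P^-=[1.1239]  S=[1.2339]  K=[0.9109]  nu=[-1.5128]  x^+=[1.1449]  P^+=[0.1002]
step 2: x^-=[1.2136]  P^-=[0.3826]  S=[0.4926]  K=[0.7767]  nu=[-0.6136]  x^+=[0.7370]  P^+=[0.0854]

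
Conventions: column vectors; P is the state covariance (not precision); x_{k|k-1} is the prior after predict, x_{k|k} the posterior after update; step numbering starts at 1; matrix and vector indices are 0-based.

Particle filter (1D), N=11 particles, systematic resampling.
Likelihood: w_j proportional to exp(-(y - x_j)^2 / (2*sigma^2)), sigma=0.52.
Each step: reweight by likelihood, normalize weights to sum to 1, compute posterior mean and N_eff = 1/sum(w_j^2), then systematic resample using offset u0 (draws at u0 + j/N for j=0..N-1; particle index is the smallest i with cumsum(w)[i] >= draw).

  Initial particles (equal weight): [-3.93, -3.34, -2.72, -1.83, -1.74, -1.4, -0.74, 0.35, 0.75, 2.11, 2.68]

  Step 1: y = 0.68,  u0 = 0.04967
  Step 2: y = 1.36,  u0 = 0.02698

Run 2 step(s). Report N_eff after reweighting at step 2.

N_eff = 8.7340

step 1: w=[0.0000, 0.0000, 0.0000, 0.0000, 0.0000, 0.0002, 0.0129, 0.4404, 0.5338, 0.0123, 0.0003]  mean=0.5715  Neff=2.0865  idx=[7, 7, 7, 7, 7, 8, 8, 8, 8, 8, 8]
step 2: w=[0.0402, 0.0402, 0.0402, 0.0402, 0.0402, 0.1332, 0.1332, 0.1332, 0.1332, 0.1332, 0.1332]  mean=0.6696  Neff=8.7340  idx=[0, 2, 5, 5, 6, 7, 7, 8, 9, 9, 10]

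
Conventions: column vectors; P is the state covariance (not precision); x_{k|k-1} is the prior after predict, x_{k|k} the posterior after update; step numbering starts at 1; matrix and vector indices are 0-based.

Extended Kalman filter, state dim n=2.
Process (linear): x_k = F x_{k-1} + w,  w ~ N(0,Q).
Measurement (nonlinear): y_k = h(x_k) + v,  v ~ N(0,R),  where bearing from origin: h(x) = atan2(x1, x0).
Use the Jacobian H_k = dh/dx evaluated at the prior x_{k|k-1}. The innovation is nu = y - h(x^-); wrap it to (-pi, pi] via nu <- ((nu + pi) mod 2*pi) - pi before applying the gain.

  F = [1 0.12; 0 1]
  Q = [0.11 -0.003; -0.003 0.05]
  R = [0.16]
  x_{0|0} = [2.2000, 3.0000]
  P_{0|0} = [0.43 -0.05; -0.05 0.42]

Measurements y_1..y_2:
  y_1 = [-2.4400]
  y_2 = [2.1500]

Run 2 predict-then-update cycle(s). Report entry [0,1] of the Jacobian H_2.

H_jac[0,1] = 0.0740

step 1: x^-=[2.5600, 3.0000]  P^-=[0.5340 -0.0026; -0.0026 0.4700]  H_jac=[-0.1929 0.1646]  S=[0.1928]  K=[-0.5366; 0.4039]  nu=[2.9788]  x^+=[0.9616, 4.2032]  P^+=[0.4785 0.0392; 0.0392 0.4386]
step 2: x^-=[1.4660, 4.2032]  P^-=[0.6043 0.0888; 0.0888 0.4886]  H_jac=[-0.2121 0.0740]  S=[0.1871]  K=[-0.6500; 0.0925]  nu=[0.9148]  x^+=[0.8713, 4.2878]  P^+=[0.5252 0.1001; 0.1001 0.4870]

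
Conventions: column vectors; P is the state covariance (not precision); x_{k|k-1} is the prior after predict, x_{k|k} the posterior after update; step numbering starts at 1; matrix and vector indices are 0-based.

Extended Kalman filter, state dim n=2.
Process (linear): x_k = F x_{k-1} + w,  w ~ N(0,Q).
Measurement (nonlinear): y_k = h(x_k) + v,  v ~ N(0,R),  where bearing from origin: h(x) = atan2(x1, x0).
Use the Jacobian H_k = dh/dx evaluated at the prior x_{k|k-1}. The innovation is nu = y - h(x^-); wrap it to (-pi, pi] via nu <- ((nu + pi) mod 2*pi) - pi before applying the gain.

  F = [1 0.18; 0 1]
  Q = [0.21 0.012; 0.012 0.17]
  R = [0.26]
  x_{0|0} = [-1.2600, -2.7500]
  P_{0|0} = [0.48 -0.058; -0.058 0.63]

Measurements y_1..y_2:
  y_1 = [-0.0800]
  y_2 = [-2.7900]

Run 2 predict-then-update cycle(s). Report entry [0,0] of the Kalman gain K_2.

step 1: x^-=[-1.7550, -2.7500]  P^-=[0.6895 0.0674; 0.0674 0.8000]  H_jac=[0.2584 -0.1649]  S=[0.3221]  K=[0.5187; -0.3556]  nu=[2.0588]  x^+=[-0.6870, -3.4820]  P^+=[0.6029 0.1268; 0.1268 0.7593]
step 2: x^-=[-1.3138, -3.4820]  P^-=[0.8831 0.2755; 0.2755 0.9293]  H_jac=[0.2514 -0.0949]  S=[0.3110]  K=[0.6298; -0.0607]  nu=[-0.8584]  x^+=[-1.8544, -3.4299]  P^+=[0.7598 0.2874; 0.2874 0.9281]

K[0,0] = 0.6298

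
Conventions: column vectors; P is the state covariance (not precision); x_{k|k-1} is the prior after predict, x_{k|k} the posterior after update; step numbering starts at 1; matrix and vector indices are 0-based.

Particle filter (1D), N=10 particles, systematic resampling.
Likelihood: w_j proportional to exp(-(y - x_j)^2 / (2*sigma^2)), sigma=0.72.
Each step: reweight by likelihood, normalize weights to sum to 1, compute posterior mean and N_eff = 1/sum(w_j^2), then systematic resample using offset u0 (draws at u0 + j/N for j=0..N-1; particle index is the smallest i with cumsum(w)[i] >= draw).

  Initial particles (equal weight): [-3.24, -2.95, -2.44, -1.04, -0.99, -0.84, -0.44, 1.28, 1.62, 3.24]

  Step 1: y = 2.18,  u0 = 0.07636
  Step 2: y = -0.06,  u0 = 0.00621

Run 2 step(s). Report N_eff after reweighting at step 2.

N_eff = 6.3947

step 1: w=[0.0000, 0.0000, 0.0000, 0.0000, 0.0000, 0.0001, 0.0009, 0.2979, 0.4809, 0.2202]  mean=1.8732  Neff=2.7139  idx=[7, 7, 7, 8, 8, 8, 8, 8, 9, 9]
step 2: w=[0.2059, 0.2059, 0.2059, 0.0765, 0.0765, 0.0765, 0.0765, 0.0765, 0.0000, 0.0000]  mean=1.4101  Neff=6.3947  idx=[0, 0, 1, 1, 1, 2, 2, 4, 5, 6]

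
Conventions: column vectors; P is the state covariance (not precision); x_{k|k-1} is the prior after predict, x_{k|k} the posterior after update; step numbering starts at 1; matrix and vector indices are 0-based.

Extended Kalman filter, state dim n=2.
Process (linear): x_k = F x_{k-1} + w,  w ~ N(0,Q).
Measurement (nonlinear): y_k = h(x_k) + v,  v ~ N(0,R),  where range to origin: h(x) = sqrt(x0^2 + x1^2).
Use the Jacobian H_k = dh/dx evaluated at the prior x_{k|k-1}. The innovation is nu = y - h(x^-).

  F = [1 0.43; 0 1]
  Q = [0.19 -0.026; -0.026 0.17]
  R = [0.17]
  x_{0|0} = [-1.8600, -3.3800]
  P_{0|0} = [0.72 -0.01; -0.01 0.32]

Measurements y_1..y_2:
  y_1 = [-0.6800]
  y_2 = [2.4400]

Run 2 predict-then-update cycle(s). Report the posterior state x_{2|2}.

step 1: x^-=[-3.3134, -3.3800]  P^-=[0.9606 0.1016; 0.1016 0.4900]  H_jac=[-0.7000 -0.7141]  S=[0.9922]  K=[-0.7509; -0.4244]  nu=[-5.4132]  x^+=[0.7511, -1.0829]  P^+=[0.4012 -0.2145; -0.2145 0.3113]
step 2: x^-=[0.2855, -1.0829]  P^-=[0.4643 -0.1067; -0.1067 0.4813]  H_jac=[0.2549 -0.9670]  S=[0.7028]  K=[0.3151; -0.7009]  nu=[1.3201]  x^+=[0.7015, -2.0082]  P^+=[0.3945 0.0486; 0.0486 0.1360]

x_post = [0.7015, -2.0082]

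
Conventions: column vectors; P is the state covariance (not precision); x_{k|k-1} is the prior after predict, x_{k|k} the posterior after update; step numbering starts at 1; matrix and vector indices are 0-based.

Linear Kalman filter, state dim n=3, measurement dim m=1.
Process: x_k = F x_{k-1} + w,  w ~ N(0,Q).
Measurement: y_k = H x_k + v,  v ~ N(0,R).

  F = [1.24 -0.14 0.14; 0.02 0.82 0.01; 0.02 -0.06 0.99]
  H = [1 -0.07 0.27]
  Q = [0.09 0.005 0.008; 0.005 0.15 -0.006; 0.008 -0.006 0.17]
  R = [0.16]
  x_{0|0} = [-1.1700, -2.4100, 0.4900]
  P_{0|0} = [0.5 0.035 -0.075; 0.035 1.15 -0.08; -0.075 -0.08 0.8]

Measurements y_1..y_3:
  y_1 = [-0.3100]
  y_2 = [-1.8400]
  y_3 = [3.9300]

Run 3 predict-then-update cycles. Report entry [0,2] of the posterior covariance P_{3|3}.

P_post[0,2] = -0.2048

step 1: x^-=[-1.0448, -1.9947, 0.6063]  P^-=[0.8620 -0.0882 0.0577; -0.0882 0.9233 -0.1203; 0.0577 -0.1203 0.9649]  S=[1.1449]  K=[0.7719; -0.1619; 0.2853]  nu=[0.4315]  x^+=[-0.7118, -2.0645, 0.7294]  P^+=[0.1798 0.0548 -0.1944; 0.0548 0.8933 -0.0674; -0.1944 -0.0674 0.8717]
step 2: x^-=[-0.4914, -1.6999, 0.8317]  P^-=[0.3172 -0.0469 -0.0928; -0.0469 0.7515 -0.0990; -0.0928 -0.0990 1.0278]  S=[0.5160]  K=[0.5725; -0.2446; 0.3714]  nu=[-1.6921]  x^+=[-1.4602, -1.2860, 0.2032]  P^+=[0.1481 0.0254 -0.2025; 0.0254 0.7206 -0.0521; -0.2025 -0.0521 0.9566]
step 3: x^-=[-1.6022, -1.0817, 0.2491]  P^-=[0.2734 -0.0560 -0.0931; -0.0560 0.6346 -0.0779; -0.0931 -0.0779 1.1083]  S=[0.4778]  K=[0.5278; -0.2541; 0.4427]  nu=[5.3892]  x^+=[1.2424, -2.4510, 2.6352]  P^+=[0.1403 0.0081 -0.2048; 0.0081 0.6037 -0.0241; -0.2048 -0.0241 1.0147]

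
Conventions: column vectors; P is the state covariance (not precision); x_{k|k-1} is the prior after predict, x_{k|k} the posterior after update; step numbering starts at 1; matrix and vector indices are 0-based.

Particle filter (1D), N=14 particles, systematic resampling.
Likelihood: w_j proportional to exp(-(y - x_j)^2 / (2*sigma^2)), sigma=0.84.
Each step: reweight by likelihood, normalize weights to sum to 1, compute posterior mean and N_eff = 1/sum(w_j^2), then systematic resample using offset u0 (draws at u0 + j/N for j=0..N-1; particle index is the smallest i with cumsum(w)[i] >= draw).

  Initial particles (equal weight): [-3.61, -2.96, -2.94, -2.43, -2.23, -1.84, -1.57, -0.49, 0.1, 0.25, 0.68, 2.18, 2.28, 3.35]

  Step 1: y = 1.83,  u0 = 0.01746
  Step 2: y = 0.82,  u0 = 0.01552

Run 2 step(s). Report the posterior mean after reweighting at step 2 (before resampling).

post_mean = 1.1572

step 1: w=[0.0000, 0.0000, 0.0000, 0.0000, 0.0000, 0.0000, 0.0001, 0.0082, 0.0447, 0.0636, 0.1460, 0.3418, 0.3230, 0.0725]  mean=1.8399  Neff=3.9393  idx=[8, 9, 10, 10, 11, 11, 11, 11, 11, 12, 12, 12, 12, 13]
step 2: w=[0.1215, 0.1393, 0.1730, 0.1730, 0.0473, 0.0473, 0.0473, 0.0473, 0.0473, 0.0387, 0.0387, 0.0387, 0.0387, 0.0019]  mean=1.1572  Neff=8.9934  idx=[0, 0, 1, 1, 2, 2, 3, 3, 3, 5, 6, 8, 9, 11]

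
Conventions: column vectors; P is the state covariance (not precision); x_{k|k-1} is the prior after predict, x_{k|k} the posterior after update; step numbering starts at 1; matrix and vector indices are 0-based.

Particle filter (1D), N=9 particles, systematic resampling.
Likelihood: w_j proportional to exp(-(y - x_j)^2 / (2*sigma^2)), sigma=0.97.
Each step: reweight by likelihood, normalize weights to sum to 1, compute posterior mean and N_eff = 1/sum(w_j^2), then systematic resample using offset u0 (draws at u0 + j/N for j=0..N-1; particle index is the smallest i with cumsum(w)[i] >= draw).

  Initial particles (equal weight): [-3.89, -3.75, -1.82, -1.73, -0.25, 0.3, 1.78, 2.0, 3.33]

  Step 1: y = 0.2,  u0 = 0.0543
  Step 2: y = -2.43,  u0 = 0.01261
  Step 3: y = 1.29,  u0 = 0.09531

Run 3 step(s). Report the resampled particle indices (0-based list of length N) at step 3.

step 1: w=[0.0001, 0.0001, 0.0441, 0.0532, 0.3460, 0.3833, 0.1023, 0.0689, 0.0021]  mean=0.1824  Neff=3.4890  idx=[3, 4, 4, 4, 5, 5, 5, 6, 7]
step 2: w=[0.7216, 0.0749, 0.0749, 0.0749, 0.0178, 0.0178, 0.0178, 0.0001, 0.0000]  mean=-1.2883  Neff=1.8569  idx=[0, 0, 0, 0, 0, 0, 0, 1, 3]
step 3: w=[0.0126, 0.0126, 0.0126, 0.0126, 0.0126, 0.0126, 0.0126, 0.4558, 0.4558]  mean=-0.3808  Neff=2.4001  idx=[7, 7, 7, 7, 7, 8, 8, 8, 8]

resampled_idx = [7, 7, 7, 7, 7, 8, 8, 8, 8]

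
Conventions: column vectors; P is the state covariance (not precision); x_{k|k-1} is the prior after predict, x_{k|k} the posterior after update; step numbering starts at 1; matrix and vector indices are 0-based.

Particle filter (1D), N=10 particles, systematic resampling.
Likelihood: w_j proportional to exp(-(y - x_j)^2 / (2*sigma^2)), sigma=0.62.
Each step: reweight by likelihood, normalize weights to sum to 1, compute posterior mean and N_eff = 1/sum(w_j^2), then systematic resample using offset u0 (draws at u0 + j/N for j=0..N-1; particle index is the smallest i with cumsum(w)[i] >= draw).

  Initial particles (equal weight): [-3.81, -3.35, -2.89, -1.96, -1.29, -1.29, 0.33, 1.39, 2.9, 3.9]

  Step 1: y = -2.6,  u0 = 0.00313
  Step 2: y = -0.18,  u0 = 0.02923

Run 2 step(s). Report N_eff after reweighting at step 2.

step 1: w=[0.0640, 0.2067, 0.3850, 0.2521, 0.0461, 0.0461, 0.0000, 0.0000, 0.0000, 0.0000]  mean=-2.6619  Neff=3.8039  idx=[0, 1, 1, 2, 2, 2, 2, 3, 3, 3]
step 2: w=[0.0000, 0.0000, 0.0000, 0.0015, 0.0015, 0.0015, 0.0015, 0.3314, 0.3314, 0.3314]  mean=-1.9655  Neff=3.0356  idx=[7, 7, 7, 7, 8, 8, 8, 9, 9, 9]

N_eff = 3.0356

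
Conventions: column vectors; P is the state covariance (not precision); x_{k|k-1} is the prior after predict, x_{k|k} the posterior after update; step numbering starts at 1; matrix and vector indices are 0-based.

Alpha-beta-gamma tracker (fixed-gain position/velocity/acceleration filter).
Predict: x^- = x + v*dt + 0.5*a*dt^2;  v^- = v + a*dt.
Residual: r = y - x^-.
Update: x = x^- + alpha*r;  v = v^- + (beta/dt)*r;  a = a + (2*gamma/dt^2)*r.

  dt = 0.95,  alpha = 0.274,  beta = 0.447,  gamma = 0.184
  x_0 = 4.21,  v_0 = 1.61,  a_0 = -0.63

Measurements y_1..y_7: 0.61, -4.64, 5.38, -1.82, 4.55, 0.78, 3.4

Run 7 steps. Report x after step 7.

step 1: x_pred=5.4552  r=-4.8452  x^+=4.1276  v^+=-1.2683  a^+=-2.6057
step 2: x_pred=1.7469  r=-6.3869  x^+=-0.0031  v^+=-6.7489  a^+=-5.2100
step 3: x_pred=-8.7655  r=14.1455  x^+=-4.8897  v^+=-5.0425  a^+=0.5580
step 4: x_pred=-9.4283  r=7.6083  x^+=-7.3436  v^+=-0.9326  a^+=3.6603
step 5: x_pred=-6.5779  r=11.1279  x^+=-3.5288  v^+=7.7807  a^+=8.1977
step 6: x_pred=7.5620  r=-6.7820  x^+=5.7038  v^+=12.3774  a^+=5.4323
step 7: x_pred=19.9136  r=-16.5136  x^+=15.3889  v^+=9.7680  a^+=-1.3012

x_post = 15.3889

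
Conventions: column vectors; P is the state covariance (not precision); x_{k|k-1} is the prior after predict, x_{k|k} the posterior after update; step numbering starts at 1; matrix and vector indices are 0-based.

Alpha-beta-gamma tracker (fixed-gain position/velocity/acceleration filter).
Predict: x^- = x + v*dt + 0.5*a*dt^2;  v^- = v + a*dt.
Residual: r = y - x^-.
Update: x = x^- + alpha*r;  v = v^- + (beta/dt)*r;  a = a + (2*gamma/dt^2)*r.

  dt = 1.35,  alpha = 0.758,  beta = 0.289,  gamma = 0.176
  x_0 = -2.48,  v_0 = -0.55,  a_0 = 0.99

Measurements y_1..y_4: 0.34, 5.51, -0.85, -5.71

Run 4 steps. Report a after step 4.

step 1: x_pred=-2.3204  r=2.6604  x^+=-0.3038  v^+=1.3560  a^+=1.5038
step 2: x_pred=2.8972  r=2.6128  x^+=4.8777  v^+=3.9455  a^+=2.0085
step 3: x_pred=12.0344  r=-12.8844  x^+=2.2680  v^+=3.8987  a^+=-0.4800
step 4: x_pred=7.0939  r=-12.8039  x^+=-2.6115  v^+=0.5097  a^+=-2.9530

a_post = -2.9530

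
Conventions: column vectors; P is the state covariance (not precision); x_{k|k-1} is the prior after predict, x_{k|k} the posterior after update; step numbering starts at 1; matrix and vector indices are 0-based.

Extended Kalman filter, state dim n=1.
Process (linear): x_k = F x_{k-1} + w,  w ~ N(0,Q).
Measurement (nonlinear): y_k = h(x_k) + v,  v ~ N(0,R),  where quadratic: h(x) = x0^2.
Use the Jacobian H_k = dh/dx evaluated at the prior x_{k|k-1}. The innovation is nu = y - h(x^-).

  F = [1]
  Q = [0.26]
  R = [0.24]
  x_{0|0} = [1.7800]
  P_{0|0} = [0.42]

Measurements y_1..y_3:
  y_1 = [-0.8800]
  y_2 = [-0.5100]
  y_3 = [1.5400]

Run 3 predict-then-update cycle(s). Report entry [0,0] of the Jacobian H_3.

step 1: x^-=[1.7800]  P^-=[0.6800]  H_jac=[3.5600]  S=[8.8580]  K=[0.2733]  nu=[-4.0484]  x^+=[0.6736]  P^+=[0.0184]
step 2: x^-=[0.6736]  P^-=[0.2784]  H_jac=[1.3472]  S=[0.7454]  K=[0.5033]  nu=[-0.9638]  x^+=[0.1886]  P^+=[0.0897]
step 3: x^-=[0.1886]  P^-=[0.3497]  H_jac=[0.3772]  S=[0.2897]  K=[0.4552]  nu=[1.5044]  x^+=[0.8734]  P^+=[0.2896]

H_jac[0,0] = 0.3772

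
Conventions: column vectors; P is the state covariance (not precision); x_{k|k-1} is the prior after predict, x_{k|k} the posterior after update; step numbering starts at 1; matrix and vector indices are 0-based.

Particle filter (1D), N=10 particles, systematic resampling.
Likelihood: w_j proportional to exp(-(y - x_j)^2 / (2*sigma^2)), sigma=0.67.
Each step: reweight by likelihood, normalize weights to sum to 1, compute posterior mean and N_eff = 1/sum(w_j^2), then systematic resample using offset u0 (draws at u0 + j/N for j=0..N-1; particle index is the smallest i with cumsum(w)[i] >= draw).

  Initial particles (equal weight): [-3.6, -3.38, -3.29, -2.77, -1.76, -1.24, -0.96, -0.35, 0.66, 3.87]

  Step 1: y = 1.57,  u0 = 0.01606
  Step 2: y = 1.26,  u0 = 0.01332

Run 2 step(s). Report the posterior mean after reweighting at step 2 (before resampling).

step 1: w=[0.0000, 0.0000, 0.0000, 0.0000, 0.0000, 0.0004, 0.0019, 0.0394, 0.9517, 0.0066]  mean=0.6376  Neff=1.1022  idx=[7, 8, 8, 8, 8, 8, 8, 8, 8, 8]
step 2: w=[0.0092, 0.1101, 0.1101, 0.1101, 0.1101, 0.1101, 0.1101, 0.1101, 0.1101, 0.1101]  mean=0.6507  Neff=9.1602  idx=[1, 1, 2, 3, 4, 5, 6, 7, 8, 9]

post_mean = 0.6507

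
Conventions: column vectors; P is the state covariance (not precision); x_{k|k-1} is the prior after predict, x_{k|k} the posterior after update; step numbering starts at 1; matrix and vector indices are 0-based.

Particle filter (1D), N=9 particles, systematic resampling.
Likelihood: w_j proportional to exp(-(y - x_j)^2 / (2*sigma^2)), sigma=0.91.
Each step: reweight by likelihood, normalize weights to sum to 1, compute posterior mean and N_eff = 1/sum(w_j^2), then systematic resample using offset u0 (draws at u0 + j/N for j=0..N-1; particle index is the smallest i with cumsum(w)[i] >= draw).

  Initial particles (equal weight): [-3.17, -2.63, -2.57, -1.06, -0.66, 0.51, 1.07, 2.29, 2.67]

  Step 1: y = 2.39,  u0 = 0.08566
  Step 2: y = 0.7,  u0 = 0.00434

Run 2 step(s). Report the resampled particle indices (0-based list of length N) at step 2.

step 1: w=[0.0000, 0.0000, 0.0000, 0.0003, 0.0015, 0.0489, 0.1443, 0.4108, 0.3942]  mean=2.1712  Neff=2.8791  idx=[6, 7, 7, 7, 7, 8, 8, 8, 8]
step 2: w=[0.4235, 0.1000, 0.1000, 0.1000, 0.1000, 0.0442, 0.0442, 0.0442, 0.0442]  mean=1.8405  Neff=4.4029  idx=[0, 0, 0, 0, 1, 2, 3, 4, 6]

resampled_idx = [0, 0, 0, 0, 1, 2, 3, 4, 6]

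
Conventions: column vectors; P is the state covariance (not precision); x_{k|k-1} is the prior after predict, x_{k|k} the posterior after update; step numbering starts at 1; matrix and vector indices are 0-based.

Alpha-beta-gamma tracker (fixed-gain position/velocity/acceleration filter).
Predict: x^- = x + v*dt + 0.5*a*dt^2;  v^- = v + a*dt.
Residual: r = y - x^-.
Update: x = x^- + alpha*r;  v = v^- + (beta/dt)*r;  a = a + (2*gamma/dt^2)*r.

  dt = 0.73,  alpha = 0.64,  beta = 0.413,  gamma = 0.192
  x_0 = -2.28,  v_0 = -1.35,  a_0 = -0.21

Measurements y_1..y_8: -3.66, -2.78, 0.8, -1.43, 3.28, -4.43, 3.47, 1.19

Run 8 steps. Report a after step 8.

a_post = -1.4082

step 1: x_pred=-3.3215  r=-0.3385  x^+=-3.5381  v^+=-1.6948  a^+=-0.4540
step 2: x_pred=-4.8963  r=2.1163  x^+=-3.5419  v^+=-0.8289  a^+=1.0710
step 3: x_pred=-3.8616  r=4.6616  x^+=-0.8782  v^+=2.5903  a^+=4.4301
step 4: x_pred=2.1931  r=-3.6231  x^+=-0.1257  v^+=3.7744  a^+=1.8193
step 5: x_pred=3.1144  r=0.1656  x^+=3.2204  v^+=5.1962  a^+=1.9387
step 6: x_pred=7.5302  r=-11.9602  x^+=-0.1243  v^+=-0.1551  a^+=-6.6797
step 7: x_pred=-2.0173  r=5.4873  x^+=1.4946  v^+=-1.9268  a^+=-2.7256
step 8: x_pred=-0.6382  r=1.8282  x^+=0.5318  v^+=-2.8821  a^+=-1.4082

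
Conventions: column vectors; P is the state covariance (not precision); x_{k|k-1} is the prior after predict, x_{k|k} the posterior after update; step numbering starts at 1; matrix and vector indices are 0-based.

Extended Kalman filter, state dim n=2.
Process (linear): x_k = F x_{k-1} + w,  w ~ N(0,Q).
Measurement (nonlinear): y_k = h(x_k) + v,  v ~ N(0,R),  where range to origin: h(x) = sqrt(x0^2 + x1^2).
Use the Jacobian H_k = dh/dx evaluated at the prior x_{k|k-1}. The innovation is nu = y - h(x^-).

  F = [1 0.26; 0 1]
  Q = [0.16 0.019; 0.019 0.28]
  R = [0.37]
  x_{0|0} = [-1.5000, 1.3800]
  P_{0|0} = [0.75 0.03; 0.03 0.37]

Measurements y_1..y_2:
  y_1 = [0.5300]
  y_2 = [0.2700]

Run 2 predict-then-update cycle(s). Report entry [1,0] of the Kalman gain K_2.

step 1: x^-=[-1.1412, 1.3800]  P^-=[0.9506 0.1452; 0.1452 0.6500]  H_jac=[-0.6373 0.7706]  S=[0.9995]  K=[-0.4942; 0.4086]  nu=[-1.2607]  x^+=[-0.5182, 0.8649]  P^+=[0.7065 0.3470; 0.3470 0.4831]
step 2: x^-=[-0.2933, 0.8649]  P^-=[1.0796 0.4916; 0.4916 0.7631]  H_jac=[-0.3212 0.9470]  S=[0.8667]  K=[0.1371; 0.6517]  nu=[-0.6433]  x^+=[-0.3815, 0.4457]  P^+=[1.0633 0.4142; 0.4142 0.3951]

K[1,0] = 0.6517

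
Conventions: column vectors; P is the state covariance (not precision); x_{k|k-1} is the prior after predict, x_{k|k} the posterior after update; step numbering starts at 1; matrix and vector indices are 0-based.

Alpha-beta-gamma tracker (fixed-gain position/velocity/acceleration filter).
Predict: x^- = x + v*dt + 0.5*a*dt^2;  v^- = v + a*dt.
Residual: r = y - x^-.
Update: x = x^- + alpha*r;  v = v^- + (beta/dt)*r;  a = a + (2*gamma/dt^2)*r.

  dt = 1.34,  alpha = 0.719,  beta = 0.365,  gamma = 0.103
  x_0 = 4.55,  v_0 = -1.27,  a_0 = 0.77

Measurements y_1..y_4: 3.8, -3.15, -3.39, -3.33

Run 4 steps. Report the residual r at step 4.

resid = 1.8095

step 1: x_pred=3.5395  r=0.2605  x^+=3.7268  v^+=-0.1672  a^+=0.7999
step 2: x_pred=4.2208  r=-7.3708  x^+=-1.0788  v^+=-1.1031  a^+=-0.0457
step 3: x_pred=-2.5980  r=-0.7920  x^+=-3.1675  v^+=-1.3801  a^+=-0.1366
step 4: x_pred=-5.1395  r=1.8095  x^+=-3.8385  v^+=-1.0703  a^+=0.0710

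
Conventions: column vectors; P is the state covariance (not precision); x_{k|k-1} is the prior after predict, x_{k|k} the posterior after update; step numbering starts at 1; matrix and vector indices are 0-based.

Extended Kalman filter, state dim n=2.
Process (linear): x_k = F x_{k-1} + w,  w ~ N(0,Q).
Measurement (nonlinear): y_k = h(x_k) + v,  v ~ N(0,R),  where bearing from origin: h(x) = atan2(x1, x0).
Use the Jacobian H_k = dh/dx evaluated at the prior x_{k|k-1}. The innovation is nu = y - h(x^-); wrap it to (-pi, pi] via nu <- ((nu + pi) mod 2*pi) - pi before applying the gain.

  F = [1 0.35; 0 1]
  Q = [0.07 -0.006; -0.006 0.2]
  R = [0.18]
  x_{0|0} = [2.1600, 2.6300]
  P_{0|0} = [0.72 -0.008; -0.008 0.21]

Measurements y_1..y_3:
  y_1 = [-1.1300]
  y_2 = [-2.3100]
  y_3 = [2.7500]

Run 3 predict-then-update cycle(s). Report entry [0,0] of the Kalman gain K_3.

K[0,0] = 0.2082

step 1: x^-=[3.0805, 2.6300]  P^-=[0.8101 0.0595; 0.0595 0.4100]  H_jac=[-0.1603 0.1878]  S=[0.2117]  K=[-0.5607; 0.3186]  nu=[-1.8367]  x^+=[4.1103, 2.0448]  P^+=[0.7436 0.0973; 0.0973 0.3885]
step 2: x^-=[4.8260, 2.0448]  P^-=[0.9293 0.2273; 0.2273 0.5885]  H_jac=[-0.0744 0.1757]  S=[0.1974]  K=[-0.1482; 0.4381]  nu=[-2.7108]  x^+=[5.2276, 0.8572]  P^+=[0.9250 0.2401; 0.2401 0.5506]
step 3: x^-=[5.5277, 0.8572]  P^-=[1.2305 0.4268; 0.4268 0.7506]  H_jac=[-0.0274 0.1767]  S=[0.2002]  K=[0.2082; 0.6039]  nu=[2.5961]  x^+=[6.0683, 2.4251]  P^+=[1.2218 0.4016; 0.4016 0.6776]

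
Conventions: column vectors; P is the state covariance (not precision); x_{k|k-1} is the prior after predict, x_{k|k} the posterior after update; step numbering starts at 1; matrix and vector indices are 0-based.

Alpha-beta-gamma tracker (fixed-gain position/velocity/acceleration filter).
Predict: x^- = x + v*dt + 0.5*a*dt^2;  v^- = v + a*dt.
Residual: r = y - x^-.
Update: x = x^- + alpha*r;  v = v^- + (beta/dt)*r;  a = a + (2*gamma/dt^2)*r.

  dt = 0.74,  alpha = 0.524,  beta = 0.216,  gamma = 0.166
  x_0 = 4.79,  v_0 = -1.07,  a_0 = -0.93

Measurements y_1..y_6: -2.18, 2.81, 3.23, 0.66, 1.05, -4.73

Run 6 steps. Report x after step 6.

step 1: x_pred=3.7436  r=-5.9236  x^+=0.6396  v^+=-3.4872  a^+=-4.5214
step 2: x_pred=-3.1789  r=5.9889  x^+=-0.0407  v^+=-5.0849  a^+=-0.8904
step 3: x_pred=-4.0474  r=7.2774  x^+=-0.2340  v^+=-3.6196  a^+=3.5217
step 4: x_pred=-1.9483  r=2.6083  x^+=-0.5815  v^+=-0.2522  a^+=5.1031
step 5: x_pred=0.6290  r=0.4210  x^+=0.8496  v^+=3.6470  a^+=5.3583
step 6: x_pred=5.0155  r=-9.7455  x^+=-0.0912  v^+=4.7675  a^+=-0.5502

x_post = -0.0912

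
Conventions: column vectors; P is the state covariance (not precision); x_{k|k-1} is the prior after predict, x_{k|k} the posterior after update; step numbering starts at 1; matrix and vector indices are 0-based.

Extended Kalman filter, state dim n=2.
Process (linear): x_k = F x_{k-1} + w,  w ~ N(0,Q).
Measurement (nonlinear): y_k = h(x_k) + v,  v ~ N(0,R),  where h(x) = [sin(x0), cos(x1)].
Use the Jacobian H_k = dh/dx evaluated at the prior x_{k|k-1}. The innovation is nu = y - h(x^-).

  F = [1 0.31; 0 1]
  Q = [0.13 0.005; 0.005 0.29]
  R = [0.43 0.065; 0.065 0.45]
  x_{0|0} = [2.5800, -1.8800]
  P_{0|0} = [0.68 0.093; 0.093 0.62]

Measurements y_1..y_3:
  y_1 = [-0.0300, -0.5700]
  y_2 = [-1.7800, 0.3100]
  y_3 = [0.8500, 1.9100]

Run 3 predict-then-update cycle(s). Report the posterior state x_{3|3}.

step 1: x^-=[1.9972, -1.8800]  P^-=[0.9272 0.2902; 0.2902 0.9100]  H_jac=[-0.4136 0.0000; 0.0000 0.9526]  S=[0.5886 -0.0493; -0.0493 1.2757]  K=[-0.6354 0.1921; -0.1474 0.6738]  nu=[-0.9405, -0.2657]  x^+=[2.5438, -1.9204]  P^+=[0.6304 0.0474; 0.0474 0.3082]
step 2: x^-=[1.9484, -1.9204]  P^-=[0.8194 0.1480; 0.1480 0.5982]  H_jac=[-0.3687 0.0000; 0.0000 0.9395]  S=[0.5414 0.0137; 0.0137 0.9781]  K=[-0.5619 0.1500; -0.1154 0.5763]  nu=[-2.7095, 0.6525]  x^+=[3.5688, -1.2317]  P^+=[0.6288 0.0330; 0.0330 0.2680]
step 3: x^-=[3.1870, -1.2317]  P^-=[0.8050 0.1211; 0.1211 0.5580]  H_jac=[-0.9990 0.0000; 0.0000 0.9431]  S=[1.2334 -0.0491; -0.0491 0.9463]  K=[-0.6486 0.0870; -0.0761 0.5522]  nu=[0.8954, 1.5773]  x^+=[2.7436, -0.4288]  P^+=[0.2735 -0.0032; -0.0032 0.2582]

x_post = [2.7436, -0.4288]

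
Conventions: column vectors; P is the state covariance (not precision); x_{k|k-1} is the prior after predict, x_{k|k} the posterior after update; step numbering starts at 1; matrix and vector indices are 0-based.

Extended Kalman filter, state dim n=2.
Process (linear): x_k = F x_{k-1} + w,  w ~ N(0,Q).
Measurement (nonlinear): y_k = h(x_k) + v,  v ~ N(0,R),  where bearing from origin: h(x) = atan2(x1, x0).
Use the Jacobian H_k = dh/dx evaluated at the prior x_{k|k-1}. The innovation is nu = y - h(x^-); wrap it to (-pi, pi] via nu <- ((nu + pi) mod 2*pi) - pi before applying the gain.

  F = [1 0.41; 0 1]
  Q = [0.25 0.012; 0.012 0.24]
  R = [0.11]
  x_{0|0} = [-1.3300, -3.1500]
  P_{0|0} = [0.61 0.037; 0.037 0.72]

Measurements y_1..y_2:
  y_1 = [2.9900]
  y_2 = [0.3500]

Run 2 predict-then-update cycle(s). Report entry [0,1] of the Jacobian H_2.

H_jac[0,1] = -0.1658

step 1: x^-=[-2.6215, -3.1500]  P^-=[1.0114 0.3442; 0.3442 0.9600]  H_jac=[0.1876 -0.1561]  S=[0.1488]  K=[0.9137; -0.5731]  nu=[-1.0283]  x^+=[-3.5610, -2.5607]  P^+=[0.8871 0.4221; 0.4221 0.9111]
step 2: x^-=[-4.6109, -2.5607]  P^-=[1.6364 0.8077; 0.8077 1.1511]  H_jac=[0.0921 -0.1658]  S=[0.1308]  K=[0.1281; -0.8900]  nu=[2.9847]  x^+=[-4.2286, -5.2171]  P^+=[1.6343 0.8226; 0.8226 1.0475]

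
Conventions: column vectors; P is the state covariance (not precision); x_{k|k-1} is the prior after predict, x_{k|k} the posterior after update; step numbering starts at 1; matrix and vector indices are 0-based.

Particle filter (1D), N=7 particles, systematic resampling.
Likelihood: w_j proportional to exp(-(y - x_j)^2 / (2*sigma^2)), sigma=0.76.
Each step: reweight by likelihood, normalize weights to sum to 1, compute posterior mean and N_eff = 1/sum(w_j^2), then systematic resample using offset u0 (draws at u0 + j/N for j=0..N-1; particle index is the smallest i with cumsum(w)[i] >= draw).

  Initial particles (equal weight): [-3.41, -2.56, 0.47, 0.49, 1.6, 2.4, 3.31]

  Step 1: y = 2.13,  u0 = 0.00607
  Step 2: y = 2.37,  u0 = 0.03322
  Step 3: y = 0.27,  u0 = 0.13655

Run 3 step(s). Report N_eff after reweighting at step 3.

step 1: w=[0.0000, 0.0000, 0.0416, 0.0441, 0.3545, 0.4244, 0.1354]  mean=2.0752  Neff=3.0507  idx=[2, 4, 4, 4, 5, 5, 5]
step 2: w=[0.0091, 0.1237, 0.1237, 0.1237, 0.2066, 0.2066, 0.2066]  mean=2.0855  Neff=5.7463  idx=[1, 2, 3, 4, 5, 5, 6]
step 3: w=[0.2972, 0.2972, 0.2972, 0.0271, 0.0271, 0.0271, 0.0271]  mean=1.6866  Neff=3.7315  idx=[0, 0, 1, 1, 2, 2, 6]

N_eff = 3.7315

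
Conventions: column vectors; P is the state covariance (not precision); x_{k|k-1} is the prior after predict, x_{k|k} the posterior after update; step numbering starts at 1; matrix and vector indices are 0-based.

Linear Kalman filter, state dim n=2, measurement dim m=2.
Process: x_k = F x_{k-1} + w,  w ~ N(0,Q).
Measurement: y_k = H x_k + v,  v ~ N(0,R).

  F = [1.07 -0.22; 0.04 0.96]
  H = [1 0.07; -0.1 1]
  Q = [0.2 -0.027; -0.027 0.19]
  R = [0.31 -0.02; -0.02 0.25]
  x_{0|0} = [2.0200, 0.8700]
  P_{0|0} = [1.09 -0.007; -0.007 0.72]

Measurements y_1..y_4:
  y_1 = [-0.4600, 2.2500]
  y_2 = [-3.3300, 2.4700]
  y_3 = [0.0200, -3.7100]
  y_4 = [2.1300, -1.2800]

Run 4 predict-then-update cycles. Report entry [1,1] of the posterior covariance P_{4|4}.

step 1: x^-=[1.9700, 0.9160]  P^-=[1.4861 -0.1395; -0.1395 0.8548]  S=[1.7807 -0.2473; -0.2473 1.1475]  K=[0.8187 -0.0746; 0.0623 0.7704]  nu=[-2.4941, 1.5310]  x^+=[-0.1862, 1.9403]  P^+=[0.2559 -0.0094; -0.0094 0.1904]
step 2: x^-=[-0.6261, 1.8552]  P^-=[0.5067 -0.0659; -0.0659 0.3652]  S=[0.8093 -0.1105; -0.1105 0.6334]  K=[0.6098 -0.0776; 0.0311 0.5923]  nu=[-2.8338, 0.5522]  x^+=[-2.3970, 2.0942]  P^+=[0.1915 -0.0124; -0.0124 0.1462]
step 3: x^-=[-3.0255, 1.9146]  P^-=[0.4321 -0.0624; -0.0624 0.3241]  S=[0.7350 -0.1025; -0.1025 0.5909]  K=[0.5709 -0.0797; 0.0245 0.5633]  nu=[2.9115, -5.9271]  x^+=[-0.8910, -1.3528]  P^+=[0.1795 -0.0134; -0.0134 0.1390]
step 4: x^-=[-0.6558, -1.3343]  P^-=[0.4186 -0.0623; -0.0623 0.3174]  S=[0.7214 -0.1015; -0.1015 0.5840]  K=[0.5628 -0.0805; 0.0230 0.5581]  nu=[2.8792, -0.0113]  x^+=[0.9656, -1.2745]  P^+=[0.1770 -0.0137; -0.0137 0.1377]

P_post[1,1] = 0.1377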